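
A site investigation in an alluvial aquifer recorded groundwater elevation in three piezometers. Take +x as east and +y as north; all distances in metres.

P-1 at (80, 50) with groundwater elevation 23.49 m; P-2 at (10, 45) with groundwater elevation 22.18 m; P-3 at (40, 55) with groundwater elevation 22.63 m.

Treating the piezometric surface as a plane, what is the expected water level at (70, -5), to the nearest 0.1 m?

24.1 m

With h = a·x + b·y + c and P-1 as origin, the differences give:
  (-70)·a + (-5)·b = -1.31
  (-40)·a + 5·b = -0.86
Eliminate b (×5 and ×(-5), subtract): -550·a = -10.850 → a = ∂h/∂x = +0.01973
Back-substitute: b = ∂h/∂y = -0.01418.
h(70, -5) = 23.49 + (+0.01973)·(-10) + (-0.01418)·(-55) = 23.49 -0.197 +0.780 = 24.073 m.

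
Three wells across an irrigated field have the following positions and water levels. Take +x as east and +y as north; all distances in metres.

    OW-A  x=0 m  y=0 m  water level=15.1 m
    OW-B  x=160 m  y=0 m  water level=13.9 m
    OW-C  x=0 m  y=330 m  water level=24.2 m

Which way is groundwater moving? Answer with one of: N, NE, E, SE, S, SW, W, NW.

S

∂h/∂x = (13.9 − 15.1) / (160 − 0) = -0.007500
∂h/∂y = (24.2 − 15.1) / (330 − 0) = +0.02758
Flow = −∇h = (+0.007500 east, -0.02758 north), which points south.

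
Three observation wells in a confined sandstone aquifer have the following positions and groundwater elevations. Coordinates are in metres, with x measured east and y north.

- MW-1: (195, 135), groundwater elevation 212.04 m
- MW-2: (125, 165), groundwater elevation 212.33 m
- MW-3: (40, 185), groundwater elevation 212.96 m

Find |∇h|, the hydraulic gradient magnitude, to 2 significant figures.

0.020

With h = a·x + b·y + c and MW-1 as origin, the differences give:
  (-70)·a + 30·b = +0.29
  (-155)·a + 50·b = +0.92
Eliminate b (×50 and ×30, subtract): 1150·a = -13.100 → a = ∂h/∂x = -0.01139
Back-substitute: b = ∂h/∂y = -0.01691.
|∇h| = √(-0.01139² + -0.01691²) = 0.02039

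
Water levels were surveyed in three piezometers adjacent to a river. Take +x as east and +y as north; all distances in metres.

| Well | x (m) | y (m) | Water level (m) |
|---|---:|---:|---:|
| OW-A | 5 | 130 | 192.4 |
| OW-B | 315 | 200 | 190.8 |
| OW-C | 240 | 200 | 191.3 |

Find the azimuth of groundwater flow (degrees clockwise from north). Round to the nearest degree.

With h = a·x + b·y + c and OW-A as origin, the differences give:
  310·a + 70·b = -1.6
  235·a + 70·b = -1.1
Eliminate b (×70 and ×70, subtract): 5250·a = -35.00 → a = ∂h/∂x = -0.006667
Back-substitute: b = ∂h/∂y = +0.006667.
Flow direction (−∇h) has components (+0.006667 E, -0.006667 N).
Azimuth = atan2(E, N) = atan2(+0.006667, -0.006667) = 135.0° ≈ 135°.

135°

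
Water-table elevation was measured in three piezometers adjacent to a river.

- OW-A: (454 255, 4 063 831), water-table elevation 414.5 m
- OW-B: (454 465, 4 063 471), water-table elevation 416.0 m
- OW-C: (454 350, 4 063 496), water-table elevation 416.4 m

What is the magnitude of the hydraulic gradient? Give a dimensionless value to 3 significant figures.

Differences from OW-A: to OW-B (Δx, Δy, Δh) = (210, -360, +1.5); to OW-C = (95, -335, +1.9).
Determinant of the coordinate differences = 210·(-335) − 95·(-360) = -36150.
∂h/∂x = [(+1.5)·(-335) − (+1.9)·(-360)] / -36150 = -0.005021
∂h/∂y = [210·(+1.9) − 95·(+1.5)] / -36150 = -0.007095
|∇h| = √(-0.005021² + -0.007095²) = 0.008692

0.00869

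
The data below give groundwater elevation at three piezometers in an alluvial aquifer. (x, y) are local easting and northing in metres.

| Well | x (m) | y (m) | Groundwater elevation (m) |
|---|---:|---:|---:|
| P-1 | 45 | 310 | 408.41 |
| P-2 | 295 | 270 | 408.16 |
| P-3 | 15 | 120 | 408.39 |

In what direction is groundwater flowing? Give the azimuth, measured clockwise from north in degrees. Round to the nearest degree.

Three-point gradient (reference P-1): Δ to P-2 = (250, -40, -0.25), Δ to P-3 = (-30, -190, -0.02).
∂h/∂x = -0.0009589, ∂h/∂y = +0.0002567 (det = -48700).
Flow direction (−∇h) has components (+0.0009589 E, -0.0002567 N).
Azimuth = atan2(E, N) = atan2(+0.0009589, -0.0002567) = 105.0° ≈ 105°.

105°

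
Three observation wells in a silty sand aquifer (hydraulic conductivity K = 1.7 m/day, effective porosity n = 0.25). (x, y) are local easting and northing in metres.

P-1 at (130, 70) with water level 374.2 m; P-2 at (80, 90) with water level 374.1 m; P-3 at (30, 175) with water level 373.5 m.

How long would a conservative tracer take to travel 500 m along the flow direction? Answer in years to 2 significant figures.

26 years

Taking P-1 as reference: P-2−P-1 = (-50, 20, -0.1); P-3−P-1 = (-100, 105, -0.7).
Solve a·Δx + b·Δy = Δh: det = (-50)·105 − (-100)·20 = -3250.
∂h/∂x = [(-0.1)·105 − (-0.7)·20] / -3250 = -0.001077
∂h/∂y = [(-50)·(-0.7) − (-100)·(-0.1)] / -3250 = -0.007692
|∇h| = √(-0.001077² + -0.007692²) = 0.007767
Seepage velocity v = K·i/n = 1.7 × 0.007767 / 0.25 = 0.05282 m/day.
t = 500 / 0.05282 = 9466 days = 25.9 years.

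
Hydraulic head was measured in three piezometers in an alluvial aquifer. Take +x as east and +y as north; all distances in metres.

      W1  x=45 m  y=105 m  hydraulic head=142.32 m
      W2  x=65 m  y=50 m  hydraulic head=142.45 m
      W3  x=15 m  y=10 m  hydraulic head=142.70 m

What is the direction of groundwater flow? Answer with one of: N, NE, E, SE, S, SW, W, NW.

Taking W1 as reference: W2−W1 = (20, -55, +0.13); W3−W1 = (-30, -95, +0.38).
Solve a·Δx + b·Δy = Δh: det = 20·(-95) − (-30)·(-55) = -3550.
∂h/∂x = [(+0.13)·(-95) − (+0.38)·(-55)] / -3550 = -0.002408
∂h/∂y = [20·(+0.38) − (-30)·(+0.13)] / -3550 = -0.003239
Flow = −∇h = (+0.002408 east, +0.003239 north), which points northeast.

NE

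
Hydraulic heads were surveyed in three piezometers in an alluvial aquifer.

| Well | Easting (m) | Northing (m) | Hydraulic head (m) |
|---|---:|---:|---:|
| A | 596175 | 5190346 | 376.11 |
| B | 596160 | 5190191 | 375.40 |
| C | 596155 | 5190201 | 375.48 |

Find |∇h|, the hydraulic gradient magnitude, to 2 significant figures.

Taking A as reference: B−A = (-15, -155, -0.71); C−A = (-20, -145, -0.63).
Solve a·Δx + b·Δy = Δh: det = (-15)·(-145) − (-20)·(-155) = -925.
∂h/∂x = [(-0.71)·(-145) − (-0.63)·(-155)] / -925 = -0.005730
∂h/∂y = [(-15)·(-0.63) − (-20)·(-0.71)] / -925 = +0.005135
|∇h| = √(-0.005730² + 0.005135²) = 0.007694

0.0077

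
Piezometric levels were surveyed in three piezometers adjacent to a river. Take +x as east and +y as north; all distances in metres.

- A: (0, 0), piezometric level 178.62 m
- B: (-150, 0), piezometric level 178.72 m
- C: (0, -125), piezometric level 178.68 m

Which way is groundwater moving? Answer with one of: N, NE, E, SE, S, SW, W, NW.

NE

∂h/∂x = (178.72 − 178.62) / (-150 − 0) = -0.0006667
∂h/∂y = (178.68 − 178.62) / (-125 − 0) = -0.0004800
Flow = −∇h = (+0.0006667 east, +0.0004800 north), which points northeast.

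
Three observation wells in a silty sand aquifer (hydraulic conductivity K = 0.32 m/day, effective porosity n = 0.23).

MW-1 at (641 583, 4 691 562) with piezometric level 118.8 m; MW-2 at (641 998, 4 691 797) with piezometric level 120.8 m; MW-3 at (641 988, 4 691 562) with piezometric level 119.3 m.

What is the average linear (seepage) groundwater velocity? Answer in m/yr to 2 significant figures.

Taking MW-1 as reference: MW-2−MW-1 = (415, 235, +2.0); MW-3−MW-1 = (405, 0, +0.5).
Determinant of the coordinate differences = 415·0 − 405·235 = -95175.
∂h/∂x = [(+2.0)·0 − (+0.5)·235] / -95175 = +0.001235
∂h/∂y = [415·(+0.5) − 405·(+2.0)] / -95175 = +0.006330
|∇h| = √(0.001235² + 0.006330²) = 0.006449
Seepage velocity v = K·i/n = 0.32 × 0.006449 / 0.23 = 0.008973 m/day = 3.277 m/yr.

3.3 m/yr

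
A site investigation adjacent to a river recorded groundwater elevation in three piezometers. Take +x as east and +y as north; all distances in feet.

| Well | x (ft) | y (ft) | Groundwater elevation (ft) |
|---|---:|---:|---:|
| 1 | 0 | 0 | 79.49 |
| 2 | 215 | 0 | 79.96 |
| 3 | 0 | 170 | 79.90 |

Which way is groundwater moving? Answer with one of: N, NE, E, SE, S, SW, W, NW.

SW

∂h/∂x = (79.96 − 79.49) / (215 − 0) = +0.002186
∂h/∂y = (79.90 − 79.49) / (170 − 0) = +0.002412
Flow = −∇h = (-0.002186 east, -0.002412 north), which points southwest.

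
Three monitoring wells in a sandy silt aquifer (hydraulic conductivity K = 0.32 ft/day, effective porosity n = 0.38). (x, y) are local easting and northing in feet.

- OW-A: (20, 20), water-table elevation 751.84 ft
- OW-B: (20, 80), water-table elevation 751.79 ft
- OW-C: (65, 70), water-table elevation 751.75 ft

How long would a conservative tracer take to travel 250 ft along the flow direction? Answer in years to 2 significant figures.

600 years

With h = a·x + b·y + c and OW-A as origin, the differences give:
  0·a + 60·b = -0.05
  45·a + 50·b = -0.09
Eliminate b (×50 and ×60, subtract): -2700·a = 2.900 → a = ∂h/∂x = -0.001074
Back-substitute: b = ∂h/∂y = -0.0008333.
|∇h| = √(-0.001074² + -0.0008333²) = 0.001359
Seepage velocity v = K·i/n = 0.32 × 0.001359 / 0.38 = 0.001144 ft/day.
t = 250 / 0.001144 = 2.185e+05 days = 598 years.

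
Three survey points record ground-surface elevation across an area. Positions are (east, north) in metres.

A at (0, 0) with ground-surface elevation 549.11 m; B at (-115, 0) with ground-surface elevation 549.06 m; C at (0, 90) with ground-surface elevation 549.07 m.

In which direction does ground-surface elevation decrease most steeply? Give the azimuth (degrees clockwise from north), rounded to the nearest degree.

∂z/∂x = (549.06 − 549.11) / (-115 − 0) = +0.0004348
∂z/∂y = (549.07 − 549.11) / (90 − 0) = -0.0004444
Steepest decrease is along −∇f: components (-0.0004348 E, +0.0004444 N).
Azimuth = atan2(-0.0004348, +0.0004444) = 315.6° ≈ 316°.

316°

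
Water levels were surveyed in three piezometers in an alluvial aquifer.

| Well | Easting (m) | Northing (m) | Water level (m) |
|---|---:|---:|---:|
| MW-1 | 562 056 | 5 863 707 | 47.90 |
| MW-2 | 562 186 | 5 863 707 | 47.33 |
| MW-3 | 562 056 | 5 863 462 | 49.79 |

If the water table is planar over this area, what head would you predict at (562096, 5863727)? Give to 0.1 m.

47.6 m

∂h/∂x = (47.33 − 47.90) / (562186 − 562056) = -0.004385
∂h/∂y = (49.79 − 47.90) / (5863462 − 5863707) = -0.007714
h(562096, 5863727) = 47.90 + (-0.004385)·(40) + (-0.007714)·(20) = 47.90 -0.175 -0.154 = 47.570 m.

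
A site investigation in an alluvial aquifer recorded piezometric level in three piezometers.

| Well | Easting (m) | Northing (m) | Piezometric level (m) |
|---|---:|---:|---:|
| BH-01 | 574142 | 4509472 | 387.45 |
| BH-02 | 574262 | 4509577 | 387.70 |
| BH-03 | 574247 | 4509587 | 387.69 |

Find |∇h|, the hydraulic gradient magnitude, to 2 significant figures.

With h = a·x + b·y + c and BH-01 as origin, the differences give:
  120·a + 105·b = +0.25
  105·a + 115·b = +0.24
Eliminate b (×115 and ×105, subtract): 2775·a = 3.550 → a = ∂h/∂x = +0.001279
Back-substitute: b = ∂h/∂y = +0.0009189.
|∇h| = √(0.001279² + 0.0009189²) = 0.001575

0.0016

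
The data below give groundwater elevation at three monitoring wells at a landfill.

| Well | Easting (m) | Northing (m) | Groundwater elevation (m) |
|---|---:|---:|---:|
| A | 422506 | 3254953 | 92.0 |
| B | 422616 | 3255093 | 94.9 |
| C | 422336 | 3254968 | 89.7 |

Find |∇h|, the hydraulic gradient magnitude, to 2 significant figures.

0.017

Differences from A: to B (Δx, Δy, Δh) = (110, 140, +2.9); to C = (-170, 15, -2.3).
Determinant of the coordinate differences = 110·15 − (-170)·140 = 25450.
∂h/∂x = [(+2.9)·15 − (-2.3)·140] / 25450 = +0.01436
∂h/∂y = [110·(-2.3) − (-170)·(+2.9)] / 25450 = +0.009430
|∇h| = √(0.01436² + 0.009430²) = 0.01718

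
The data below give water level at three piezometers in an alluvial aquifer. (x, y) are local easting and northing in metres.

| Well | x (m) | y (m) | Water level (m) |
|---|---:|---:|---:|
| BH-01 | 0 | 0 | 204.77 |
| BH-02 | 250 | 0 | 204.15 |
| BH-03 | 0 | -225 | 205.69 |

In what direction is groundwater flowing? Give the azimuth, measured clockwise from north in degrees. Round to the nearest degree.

∂h/∂x = (204.15 − 204.77) / (250 − 0) = -0.002480
∂h/∂y = (205.69 − 204.77) / (-225 − 0) = -0.004089
Flow direction (−∇h) has components (+0.002480 E, +0.004089 N).
Azimuth = atan2(E, N) = atan2(+0.002480, +0.004089) = 31.2° ≈ 031°.

031°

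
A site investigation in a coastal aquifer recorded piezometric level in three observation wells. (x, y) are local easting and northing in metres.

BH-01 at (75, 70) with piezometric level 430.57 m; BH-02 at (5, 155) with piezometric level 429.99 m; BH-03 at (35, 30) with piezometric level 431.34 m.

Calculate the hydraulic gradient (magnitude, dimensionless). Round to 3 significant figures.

With h = a·x + b·y + c and BH-01 as origin, the differences give:
  (-70)·a + 85·b = -0.58
  (-40)·a + (-40)·b = +0.77
Eliminate b (×(-40) and ×85, subtract): 6200·a = -42.250 → a = ∂h/∂x = -0.006815
Back-substitute: b = ∂h/∂y = -0.01244.
|∇h| = √(-0.006815² + -0.01244²) = 0.01418

0.0142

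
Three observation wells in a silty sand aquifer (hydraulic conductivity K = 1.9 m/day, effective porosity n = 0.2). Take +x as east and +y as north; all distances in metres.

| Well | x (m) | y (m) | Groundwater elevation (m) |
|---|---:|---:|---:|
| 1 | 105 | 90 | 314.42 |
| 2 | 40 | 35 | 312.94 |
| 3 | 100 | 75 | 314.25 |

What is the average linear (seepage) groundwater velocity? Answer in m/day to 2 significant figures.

Differences from 1: to 2 (Δx, Δy, Δh) = (-65, -55, -1.48); to 3 = (-5, -15, -0.17).
Solve a·Δx + b·Δy = Δh: det = (-65)·(-15) − (-5)·(-55) = 700.
∂h/∂x = [(-1.48)·(-15) − (-0.17)·(-55)] / 700 = +0.01836
∂h/∂y = [(-65)·(-0.17) − (-5)·(-1.48)] / 700 = +0.005214
|∇h| = √(0.01836² + 0.005214²) = 0.01909
Seepage velocity v = K·i/n = 1.9 × 0.01909 / 0.2 = 0.1814 m/day.

0.18 m/day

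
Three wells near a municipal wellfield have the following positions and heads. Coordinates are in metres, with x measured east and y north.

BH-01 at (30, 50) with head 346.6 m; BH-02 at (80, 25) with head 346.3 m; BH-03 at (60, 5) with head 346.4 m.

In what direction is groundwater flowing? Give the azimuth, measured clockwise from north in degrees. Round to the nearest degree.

097°

Taking BH-01 as reference: BH-02−BH-01 = (50, -25, -0.3); BH-03−BH-01 = (30, -45, -0.2).
Solve a·Δx + b·Δy = Δh: det = 50·(-45) − 30·(-25) = -1500.
∂h/∂x = [(-0.3)·(-45) − (-0.2)·(-25)] / -1500 = -0.005667
∂h/∂y = [50·(-0.2) − 30·(-0.3)] / -1500 = +0.0006667
Flow direction (−∇h) has components (+0.005667 E, -0.0006667 N).
Azimuth = atan2(E, N) = atan2(+0.005667, -0.0006667) = 96.7° ≈ 097°.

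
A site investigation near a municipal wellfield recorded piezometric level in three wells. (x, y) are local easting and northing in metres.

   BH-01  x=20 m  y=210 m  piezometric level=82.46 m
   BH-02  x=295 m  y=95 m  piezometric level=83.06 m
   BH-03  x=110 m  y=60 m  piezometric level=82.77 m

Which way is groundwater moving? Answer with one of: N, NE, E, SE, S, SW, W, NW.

Differences from BH-01: to BH-02 (Δx, Δy, Δh) = (275, -115, +0.60); to BH-03 = (90, -150, +0.31).
Determinant of the coordinate differences = 275·(-150) − 90·(-115) = -30900.
∂h/∂x = [(+0.60)·(-150) − (+0.31)·(-115)] / -30900 = +0.001759
∂h/∂y = [275·(+0.31) − 90·(+0.60)] / -30900 = -0.001011
Flow = −∇h = (-0.001759 east, +0.001011 north), which points northwest.

NW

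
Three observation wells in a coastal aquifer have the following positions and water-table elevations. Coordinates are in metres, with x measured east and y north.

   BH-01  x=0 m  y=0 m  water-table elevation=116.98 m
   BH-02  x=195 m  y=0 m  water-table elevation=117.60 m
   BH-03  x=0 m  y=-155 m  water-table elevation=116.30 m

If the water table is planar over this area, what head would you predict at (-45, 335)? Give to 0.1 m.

∂h/∂x = (117.60 − 116.98) / (195 − 0) = +0.003179
∂h/∂y = (116.30 − 116.98) / (-155 − 0) = +0.004387
h(-45, 335) = 116.98 + (+0.003179)·(-45) + (+0.004387)·(335) = 116.98 -0.143 +1.470 = 118.307 m.

118.3 m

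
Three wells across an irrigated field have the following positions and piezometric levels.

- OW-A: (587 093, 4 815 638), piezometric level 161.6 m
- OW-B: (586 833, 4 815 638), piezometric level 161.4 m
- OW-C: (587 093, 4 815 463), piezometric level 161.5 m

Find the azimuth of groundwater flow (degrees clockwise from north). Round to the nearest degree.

233°

∂h/∂x = (161.4 − 161.6) / (586833 − 587093) = +0.0007692
∂h/∂y = (161.5 − 161.6) / (4815463 − 4815638) = +0.0005714
Flow direction (−∇h) has components (-0.0007692 E, -0.0005714 N).
Azimuth = atan2(E, N) = atan2(-0.0007692, -0.0005714) = 233.4° ≈ 233°.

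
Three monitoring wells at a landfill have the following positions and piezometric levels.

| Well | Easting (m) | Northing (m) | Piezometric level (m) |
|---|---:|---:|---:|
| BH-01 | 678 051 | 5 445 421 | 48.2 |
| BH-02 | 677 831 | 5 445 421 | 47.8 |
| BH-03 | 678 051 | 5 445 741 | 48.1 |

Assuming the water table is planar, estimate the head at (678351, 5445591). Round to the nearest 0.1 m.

∂h/∂x = (47.8 − 48.2) / (677831 − 678051) = +0.001818
∂h/∂y = (48.1 − 48.2) / (5445741 − 5445421) = -0.0003125
h(678351, 5445591) = 48.2 + (+0.001818)·(300) + (-0.0003125)·(170) = 48.2 +0.545 -0.053 = 48.692 m.

48.7 m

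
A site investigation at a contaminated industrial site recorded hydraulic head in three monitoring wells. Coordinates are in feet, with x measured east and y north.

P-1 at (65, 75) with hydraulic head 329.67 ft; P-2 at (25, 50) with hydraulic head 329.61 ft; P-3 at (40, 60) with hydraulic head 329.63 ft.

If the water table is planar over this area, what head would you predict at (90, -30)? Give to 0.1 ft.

330.2 ft

Differences from P-1: to P-2 (Δx, Δy, Δh) = (-40, -25, -0.06); to P-3 = (-25, -15, -0.04).
Solve a·Δx + b·Δy = Δh: det = (-40)·(-15) − (-25)·(-25) = -25.
∂h/∂x = [(-0.06)·(-15) − (-0.04)·(-25)] / -25 = +0.004000
∂h/∂y = [(-40)·(-0.04) − (-25)·(-0.06)] / -25 = -0.004000
h(90, -30) = 329.67 + (+0.004000)·(25) + (-0.004000)·(-105) = 329.67 +0.100 +0.420 = 330.190 ft.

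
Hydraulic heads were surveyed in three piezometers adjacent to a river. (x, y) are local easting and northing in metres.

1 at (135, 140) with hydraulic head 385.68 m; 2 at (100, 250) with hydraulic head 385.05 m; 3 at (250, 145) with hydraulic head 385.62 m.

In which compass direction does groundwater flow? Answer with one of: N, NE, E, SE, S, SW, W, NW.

N

Taking 1 as reference: 2−1 = (-35, 110, -0.63); 3−1 = (115, 5, -0.06).
Solve a·Δx + b·Δy = Δh: det = (-35)·5 − 115·110 = -12825.
∂h/∂x = [(-0.63)·5 − (-0.06)·110] / -12825 = -0.0002690
∂h/∂y = [(-35)·(-0.06) − 115·(-0.63)] / -12825 = -0.005813
Flow = −∇h = (+0.0002690 east, +0.005813 north), which points north.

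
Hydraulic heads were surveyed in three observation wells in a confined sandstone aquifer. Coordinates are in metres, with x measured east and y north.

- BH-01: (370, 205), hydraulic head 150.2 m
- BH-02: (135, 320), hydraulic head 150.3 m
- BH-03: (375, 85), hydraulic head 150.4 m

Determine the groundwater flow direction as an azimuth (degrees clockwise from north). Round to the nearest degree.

036°

Differences from BH-01: to BH-02 (Δx, Δy, Δh) = (-235, 115, +0.1); to BH-03 = (5, -120, +0.2).
Solve a·Δx + b·Δy = Δh: det = (-235)·(-120) − 5·115 = 27625.
∂h/∂x = [(+0.1)·(-120) − (+0.2)·115] / 27625 = -0.001267
∂h/∂y = [(-235)·(+0.2) − 5·(+0.1)] / 27625 = -0.001719
Flow direction (−∇h) has components (+0.001267 E, +0.001719 N).
Azimuth = atan2(E, N) = atan2(+0.001267, +0.001719) = 36.4° ≈ 036°.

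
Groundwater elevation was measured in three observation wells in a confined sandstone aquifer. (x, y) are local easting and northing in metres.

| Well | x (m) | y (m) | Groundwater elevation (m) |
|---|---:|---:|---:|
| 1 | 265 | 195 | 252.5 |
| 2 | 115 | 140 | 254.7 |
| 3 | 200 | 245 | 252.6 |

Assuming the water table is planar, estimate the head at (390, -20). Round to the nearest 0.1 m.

With h = a·x + b·y + c and 1 as origin, the differences give:
  (-150)·a + (-55)·b = +2.2
  (-65)·a + 50·b = +0.1
Eliminate b (×50 and ×(-55), subtract): -11075·a = 115.50 → a = ∂h/∂x = -0.01043
Back-substitute: b = ∂h/∂y = -0.01156.
h(390, -20) = 252.5 + (-0.01043)·(125) + (-0.01156)·(-215) = 252.5 -1.304 +2.485 = 253.681 m.

253.7 m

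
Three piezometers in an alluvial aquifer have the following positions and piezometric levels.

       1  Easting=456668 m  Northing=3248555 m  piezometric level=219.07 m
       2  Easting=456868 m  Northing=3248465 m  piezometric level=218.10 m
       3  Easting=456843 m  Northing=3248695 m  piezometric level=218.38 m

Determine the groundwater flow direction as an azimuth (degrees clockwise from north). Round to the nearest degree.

099°

Differences from 1: to 2 (Δx, Δy, Δh) = (200, -90, -0.97); to 3 = (175, 140, -0.69).
Determinant of the coordinate differences = 200·140 − 175·(-90) = 43750.
∂h/∂x = [(-0.97)·140 − (-0.69)·(-90)] / 43750 = -0.004523
∂h/∂y = [200·(-0.69) − 175·(-0.97)] / 43750 = +0.0007257
Flow direction (−∇h) has components (+0.004523 E, -0.0007257 N).
Azimuth = atan2(E, N) = atan2(+0.004523, -0.0007257) = 99.1° ≈ 099°.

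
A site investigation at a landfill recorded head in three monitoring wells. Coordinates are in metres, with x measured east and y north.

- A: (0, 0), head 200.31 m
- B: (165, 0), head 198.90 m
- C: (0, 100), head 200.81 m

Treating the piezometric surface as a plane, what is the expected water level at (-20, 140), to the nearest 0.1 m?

201.2 m

∂h/∂x = (198.90 − 200.31) / (165 − 0) = -0.008545
∂h/∂y = (200.81 − 200.31) / (100 − 0) = +0.005000
h(-20, 140) = 200.31 + (-0.008545)·(-20) + (+0.005000)·(140) = 200.31 +0.171 +0.700 = 201.181 m.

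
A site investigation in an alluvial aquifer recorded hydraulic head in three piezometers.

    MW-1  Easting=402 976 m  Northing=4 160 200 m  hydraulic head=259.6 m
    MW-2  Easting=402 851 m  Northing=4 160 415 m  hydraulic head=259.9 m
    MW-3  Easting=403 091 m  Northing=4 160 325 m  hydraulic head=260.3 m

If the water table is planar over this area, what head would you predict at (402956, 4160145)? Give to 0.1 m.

259.4 m

Differences from MW-1: to MW-2 (Δx, Δy, Δh) = (-125, 215, +0.3); to MW-3 = (115, 125, +0.7).
Determinant of the coordinate differences = (-125)·125 − 115·215 = -40350.
∂h/∂x = [(+0.3)·125 − (+0.7)·215] / -40350 = +0.002800
∂h/∂y = [(-125)·(+0.7) − 115·(+0.3)] / -40350 = +0.003024
h(402956, 4160145) = 259.6 + (+0.002800)·(-20) + (+0.003024)·(-55) = 259.6 -0.056 -0.166 = 259.378 m.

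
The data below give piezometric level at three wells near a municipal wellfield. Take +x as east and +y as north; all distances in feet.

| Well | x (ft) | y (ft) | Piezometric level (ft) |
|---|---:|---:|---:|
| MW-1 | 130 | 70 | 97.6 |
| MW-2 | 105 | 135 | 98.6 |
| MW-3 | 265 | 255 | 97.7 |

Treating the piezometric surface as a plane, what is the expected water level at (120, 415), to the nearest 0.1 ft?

101.3 ft

Differences from MW-1: to MW-2 (Δx, Δy, Δh) = (-25, 65, +1.0); to MW-3 = (135, 185, +0.1).
Solve a·Δx + b·Δy = Δh: det = (-25)·185 − 135·65 = -13400.
∂h/∂x = [(+1.0)·185 − (+0.1)·65] / -13400 = -0.01332
∂h/∂y = [(-25)·(+0.1) − 135·(+1.0)] / -13400 = +0.01026
h(120, 415) = 97.6 + (-0.01332)·(-10) + (+0.01026)·(345) = 97.6 +0.133 +3.540 = 101.273 ft.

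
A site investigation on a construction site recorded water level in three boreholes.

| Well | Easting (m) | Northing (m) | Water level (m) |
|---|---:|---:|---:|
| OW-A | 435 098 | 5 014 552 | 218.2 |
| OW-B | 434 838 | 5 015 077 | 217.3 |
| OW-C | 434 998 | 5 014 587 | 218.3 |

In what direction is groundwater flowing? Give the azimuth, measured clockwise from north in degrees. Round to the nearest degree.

036°

Taking OW-A as reference: OW-B−OW-A = (-260, 525, -0.9); OW-C−OW-A = (-100, 35, +0.1).
Solve a·Δx + b·Δy = Δh: det = (-260)·35 − (-100)·525 = 43400.
∂h/∂x = [(-0.9)·35 − (+0.1)·525] / 43400 = -0.001935
∂h/∂y = [(-260)·(+0.1) − (-100)·(-0.9)] / 43400 = -0.002673
Flow direction (−∇h) has components (+0.001935 E, +0.002673 N).
Azimuth = atan2(E, N) = atan2(+0.001935, +0.002673) = 35.9° ≈ 036°.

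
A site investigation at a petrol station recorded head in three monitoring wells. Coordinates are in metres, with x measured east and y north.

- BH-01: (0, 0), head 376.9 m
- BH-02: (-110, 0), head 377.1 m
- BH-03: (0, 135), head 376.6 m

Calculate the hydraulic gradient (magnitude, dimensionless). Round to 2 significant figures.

0.0029

∂h/∂x = (377.1 − 376.9) / (-110 − 0) = -0.001818
∂h/∂y = (376.6 − 376.9) / (135 − 0) = -0.002222
|∇h| = √(-0.001818² + -0.002222²) = 0.002871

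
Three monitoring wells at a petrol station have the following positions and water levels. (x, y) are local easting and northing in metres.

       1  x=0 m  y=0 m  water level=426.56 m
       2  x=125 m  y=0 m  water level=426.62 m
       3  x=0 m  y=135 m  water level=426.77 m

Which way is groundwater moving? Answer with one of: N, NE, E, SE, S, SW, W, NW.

S

∂h/∂x = (426.62 − 426.56) / (125 − 0) = +0.0004800
∂h/∂y = (426.77 − 426.56) / (135 − 0) = +0.001556
Flow = −∇h = (-0.0004800 east, -0.001556 north), which points south.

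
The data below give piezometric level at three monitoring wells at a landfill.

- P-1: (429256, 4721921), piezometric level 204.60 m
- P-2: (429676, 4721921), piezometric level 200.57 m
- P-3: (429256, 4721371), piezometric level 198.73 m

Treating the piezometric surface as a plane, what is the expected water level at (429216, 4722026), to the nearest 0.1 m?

∂h/∂x = (200.57 − 204.60) / (429676 − 429256) = -0.009595
∂h/∂y = (198.73 − 204.60) / (4721371 − 4721921) = +0.01067
h(429216, 4722026) = 204.60 + (-0.009595)·(-40) + (+0.01067)·(105) = 204.60 +0.384 +1.121 = 206.104 m.

206.1 m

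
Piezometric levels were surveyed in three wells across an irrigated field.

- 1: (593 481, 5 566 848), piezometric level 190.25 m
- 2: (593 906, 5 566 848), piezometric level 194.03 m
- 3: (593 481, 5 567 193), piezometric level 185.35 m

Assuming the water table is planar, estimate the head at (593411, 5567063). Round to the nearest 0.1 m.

186.6 m

∂h/∂x = (194.03 − 190.25) / (593906 − 593481) = +0.008894
∂h/∂y = (185.35 − 190.25) / (5567193 − 5566848) = -0.01420
h(593411, 5567063) = 190.25 + (+0.008894)·(-70) + (-0.01420)·(215) = 190.25 -0.623 -3.054 = 186.574 m.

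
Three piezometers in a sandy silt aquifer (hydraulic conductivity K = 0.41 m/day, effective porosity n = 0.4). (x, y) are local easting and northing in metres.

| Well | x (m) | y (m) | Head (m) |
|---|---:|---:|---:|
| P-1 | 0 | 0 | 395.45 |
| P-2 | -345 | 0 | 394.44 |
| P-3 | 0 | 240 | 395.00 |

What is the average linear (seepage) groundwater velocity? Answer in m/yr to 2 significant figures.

1.3 m/yr

∂h/∂x = (394.44 − 395.45) / (-345 − 0) = +0.002928
∂h/∂y = (395.00 − 395.45) / (240 − 0) = -0.001875
|∇h| = √(0.002928² + -0.001875²) = 0.003477
Seepage velocity v = K·i/n = 0.41 × 0.003477 / 0.4 = 0.003564 m/day = 1.302 m/yr.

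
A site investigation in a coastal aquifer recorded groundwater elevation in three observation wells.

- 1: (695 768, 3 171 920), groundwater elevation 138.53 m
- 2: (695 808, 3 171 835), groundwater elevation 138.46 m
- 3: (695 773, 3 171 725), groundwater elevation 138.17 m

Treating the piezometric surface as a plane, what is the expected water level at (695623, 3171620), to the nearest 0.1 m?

With h = a·x + b·y + c and 1 as origin, the differences give:
  40·a + (-85)·b = -0.07
  5·a + (-195)·b = -0.36
Eliminate b (×(-195) and ×(-85), subtract): -7375·a = -16.950 → a = ∂h/∂x = +0.002298
Back-substitute: b = ∂h/∂y = +0.001905.
h(695623, 3171620) = 138.53 + (+0.002298)·(-145) + (+0.001905)·(-300) = 138.53 -0.333 -0.572 = 137.625 m.

137.6 m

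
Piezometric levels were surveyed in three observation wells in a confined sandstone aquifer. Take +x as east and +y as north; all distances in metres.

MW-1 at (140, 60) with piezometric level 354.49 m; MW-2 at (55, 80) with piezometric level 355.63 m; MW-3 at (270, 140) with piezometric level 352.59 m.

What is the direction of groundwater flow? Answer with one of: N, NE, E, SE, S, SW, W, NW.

E

Three-point gradient (reference MW-1): Δ to MW-2 = (-85, 20, +1.14), Δ to MW-3 = (130, 80, -1.90).
∂h/∂x = -0.01374, ∂h/∂y = -0.001415 (det = -9400).
Flow = −∇h = (+0.01374 east, +0.001415 north), which points east.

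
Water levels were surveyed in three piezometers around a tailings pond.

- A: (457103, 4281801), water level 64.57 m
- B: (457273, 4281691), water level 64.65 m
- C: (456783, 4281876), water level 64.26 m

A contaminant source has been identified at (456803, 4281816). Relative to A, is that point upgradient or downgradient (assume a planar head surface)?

downgradient

Three-point gradient (reference A): Δ to B = (170, -110, +0.08), Δ to C = (-320, 75, -0.31).
∂h/∂x = +0.001252, ∂h/∂y = +0.001207 (det = -22450).
Head at (456803, 4281816) = 64.57 + (+0.001252)·(-300) + (+0.001207)·(15) = 64.21 m.
That is lower than the 64.57 m at A, so the point is downgradient.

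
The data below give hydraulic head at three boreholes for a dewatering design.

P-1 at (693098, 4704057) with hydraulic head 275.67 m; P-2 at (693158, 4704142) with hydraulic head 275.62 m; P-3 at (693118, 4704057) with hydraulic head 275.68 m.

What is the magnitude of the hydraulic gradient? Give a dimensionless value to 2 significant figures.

0.0011

Differences from P-1: to P-2 (Δx, Δy, Δh) = (60, 85, -0.05); to P-3 = (20, 0, +0.01).
Determinant of the coordinate differences = 60·0 − 20·85 = -1700.
∂h/∂x = [(-0.05)·0 − (+0.01)·85] / -1700 = +0.0005000
∂h/∂y = [60·(+0.01) − 20·(-0.05)] / -1700 = -0.0009412
|∇h| = √(0.0005000² + -0.0009412²) = 0.001066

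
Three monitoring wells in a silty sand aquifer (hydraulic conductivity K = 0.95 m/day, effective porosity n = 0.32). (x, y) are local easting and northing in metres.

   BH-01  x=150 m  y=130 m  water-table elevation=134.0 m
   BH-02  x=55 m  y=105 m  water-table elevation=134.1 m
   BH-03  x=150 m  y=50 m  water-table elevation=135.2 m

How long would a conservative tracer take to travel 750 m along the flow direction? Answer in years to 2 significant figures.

Taking BH-01 as reference: BH-02−BH-01 = (-95, -25, +0.1); BH-03−BH-01 = (0, -80, +1.2).
Solve a·Δx + b·Δy = Δh: det = (-95)·(-80) − 0·(-25) = 7600.
∂h/∂x = [(+0.1)·(-80) − (+1.2)·(-25)] / 7600 = +0.002895
∂h/∂y = [(-95)·(+1.2) − 0·(+0.1)] / 7600 = -0.01500
|∇h| = √(0.002895² + -0.01500²) = 0.01528
Seepage velocity v = K·i/n = 0.95 × 0.01528 / 0.32 = 0.04536 m/day.
t = 750 / 0.04536 = 1.653e+04 days = 45.3 years.

45 years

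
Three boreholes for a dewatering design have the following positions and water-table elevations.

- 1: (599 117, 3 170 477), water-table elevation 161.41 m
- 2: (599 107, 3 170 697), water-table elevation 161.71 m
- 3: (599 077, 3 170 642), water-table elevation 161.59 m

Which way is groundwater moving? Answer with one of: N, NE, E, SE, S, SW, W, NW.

Three-point gradient (reference 1): Δ to 2 = (-10, 220, +0.30), Δ to 3 = (-40, 165, +0.18).
∂h/∂x = +0.001385, ∂h/∂y = +0.001427 (det = 7150).
Flow = −∇h = (-0.001385 east, -0.001427 north), which points southwest.

SW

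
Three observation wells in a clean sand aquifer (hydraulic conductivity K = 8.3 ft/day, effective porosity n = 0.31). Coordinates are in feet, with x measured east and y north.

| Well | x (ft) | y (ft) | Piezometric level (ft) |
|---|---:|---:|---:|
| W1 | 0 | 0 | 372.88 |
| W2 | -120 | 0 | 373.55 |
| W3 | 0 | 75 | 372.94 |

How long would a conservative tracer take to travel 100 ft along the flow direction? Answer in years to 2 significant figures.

∂h/∂x = (373.55 − 372.88) / (-120 − 0) = -0.005583
∂h/∂y = (372.94 − 372.88) / (75 − 0) = +0.0008000
|∇h| = √(-0.005583² + 0.0008000²) = 0.00564
Seepage velocity v = K·i/n = 8.3 × 0.00564 / 0.31 = 0.151 ft/day.
t = 100 / 0.151 = 662.3 days = 1.81 years.

1.8 years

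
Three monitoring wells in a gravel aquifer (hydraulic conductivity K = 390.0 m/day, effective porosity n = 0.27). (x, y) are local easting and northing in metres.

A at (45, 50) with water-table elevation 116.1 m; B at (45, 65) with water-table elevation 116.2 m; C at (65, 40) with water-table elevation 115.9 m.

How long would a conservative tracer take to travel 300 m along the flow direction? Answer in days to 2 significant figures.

Taking A as reference: B−A = (0, 15, +0.1); C−A = (20, -10, -0.2).
Solve a·Δx + b·Δy = Δh: det = 0·(-10) − 20·15 = -300.
∂h/∂x = [(+0.1)·(-10) − (-0.2)·15] / -300 = -0.006667
∂h/∂y = [0·(-0.2) − 20·(+0.1)] / -300 = +0.006667
|∇h| = √(-0.006667² + 0.006667²) = 0.009429
Seepage velocity v = K·i/n = 390.0 × 0.009429 / 0.27 = 13.62 m/day.
t = 300 / 13.62 = 22.03 days.

22 days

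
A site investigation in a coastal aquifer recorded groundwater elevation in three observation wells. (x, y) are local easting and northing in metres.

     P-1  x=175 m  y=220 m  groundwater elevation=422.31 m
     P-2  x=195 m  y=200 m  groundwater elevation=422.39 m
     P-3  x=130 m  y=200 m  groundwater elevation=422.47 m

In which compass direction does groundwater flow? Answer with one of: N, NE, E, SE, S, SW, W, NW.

N

Differences from P-1: to P-2 (Δx, Δy, Δh) = (20, -20, +0.08); to P-3 = (-45, -20, +0.16).
Determinant of the coordinate differences = 20·(-20) − (-45)·(-20) = -1300.
∂h/∂x = [(+0.08)·(-20) − (+0.16)·(-20)] / -1300 = -0.001231
∂h/∂y = [20·(+0.16) − (-45)·(+0.08)] / -1300 = -0.005231
Flow = −∇h = (+0.001231 east, +0.005231 north), which points north.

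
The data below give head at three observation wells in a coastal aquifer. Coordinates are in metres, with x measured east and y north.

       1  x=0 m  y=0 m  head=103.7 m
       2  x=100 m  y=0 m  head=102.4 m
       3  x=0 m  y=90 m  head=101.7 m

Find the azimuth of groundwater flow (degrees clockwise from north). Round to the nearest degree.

∂h/∂x = (102.4 − 103.7) / (100 − 0) = -0.01300
∂h/∂y = (101.7 − 103.7) / (90 − 0) = -0.02222
Flow direction (−∇h) has components (+0.01300 E, +0.02222 N).
Azimuth = atan2(E, N) = atan2(+0.01300, +0.02222) = 30.3° ≈ 030°.

030°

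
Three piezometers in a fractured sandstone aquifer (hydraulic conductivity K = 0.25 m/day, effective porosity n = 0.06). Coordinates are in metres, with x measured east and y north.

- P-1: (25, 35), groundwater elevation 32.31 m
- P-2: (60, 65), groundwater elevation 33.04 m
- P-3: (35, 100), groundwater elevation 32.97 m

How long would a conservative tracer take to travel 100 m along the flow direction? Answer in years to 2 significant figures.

4.1 years

Three-point gradient (reference P-1): Δ to P-2 = (35, 30, +0.73), Δ to P-3 = (10, 65, +0.66).
∂h/∂x = +0.01400, ∂h/∂y = +0.008000 (det = 1975).
|∇h| = √(0.01400² + 0.008000²) = 0.01612
Seepage velocity v = K·i/n = 0.25 × 0.01612 / 0.06 = 0.06717 m/day.
t = 100 / 0.06717 = 1489 days = 4.08 years.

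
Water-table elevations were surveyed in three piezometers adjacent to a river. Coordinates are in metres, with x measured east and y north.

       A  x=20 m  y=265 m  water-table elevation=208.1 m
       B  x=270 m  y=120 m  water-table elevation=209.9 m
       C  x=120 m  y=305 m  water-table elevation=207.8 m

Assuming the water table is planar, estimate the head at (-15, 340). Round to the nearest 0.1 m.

Taking A as reference: B−A = (250, -145, +1.8); C−A = (100, 40, -0.3).
Determinant of the coordinate differences = 250·40 − 100·(-145) = 24500.
∂h/∂x = [(+1.8)·40 − (-0.3)·(-145)] / 24500 = +0.001163
∂h/∂y = [250·(-0.3) − 100·(+1.8)] / 24500 = -0.01041
h(-15, 340) = 208.1 + (+0.001163)·(-35) + (-0.01041)·(75) = 208.1 -0.041 -0.781 = 207.279 m.

207.3 m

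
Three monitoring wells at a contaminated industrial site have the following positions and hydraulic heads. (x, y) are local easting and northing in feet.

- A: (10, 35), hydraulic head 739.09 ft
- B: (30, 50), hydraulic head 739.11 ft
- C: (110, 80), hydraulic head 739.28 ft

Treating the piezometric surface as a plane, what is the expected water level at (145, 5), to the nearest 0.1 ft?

739.6 ft

With h = a·x + b·y + c and A as origin, the differences give:
  20·a + 15·b = +0.02
  100·a + 45·b = +0.19
Eliminate b (×45 and ×15, subtract): -600·a = -1.950 → a = ∂h/∂x = +0.003250
Back-substitute: b = ∂h/∂y = -0.003000.
h(145, 5) = 739.09 + (+0.003250)·(135) + (-0.003000)·(-30) = 739.09 +0.439 +0.090 = 739.619 ft.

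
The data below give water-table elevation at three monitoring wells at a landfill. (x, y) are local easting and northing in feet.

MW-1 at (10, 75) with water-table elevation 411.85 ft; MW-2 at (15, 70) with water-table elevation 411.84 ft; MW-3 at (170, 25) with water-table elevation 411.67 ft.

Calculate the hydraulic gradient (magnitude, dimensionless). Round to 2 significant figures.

0.0015

Taking MW-1 as reference: MW-2−MW-1 = (5, -5, -0.01); MW-3−MW-1 = (160, -50, -0.18).
Solve a·Δx + b·Δy = Δh: det = 5·(-50) − 160·(-5) = 550.
∂h/∂x = [(-0.01)·(-50) − (-0.18)·(-5)] / 550 = -0.0007273
∂h/∂y = [5·(-0.18) − 160·(-0.01)] / 550 = +0.001273
|∇h| = √(-0.0007273² + 0.001273²) = 0.001466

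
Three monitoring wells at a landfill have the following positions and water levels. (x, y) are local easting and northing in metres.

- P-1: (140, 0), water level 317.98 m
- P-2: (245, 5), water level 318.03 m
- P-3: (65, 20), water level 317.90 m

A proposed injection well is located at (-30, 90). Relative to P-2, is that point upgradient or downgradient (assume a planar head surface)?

downgradient

Three-point gradient (reference P-1): Δ to P-2 = (105, 5, +0.05), Δ to P-3 = (-75, 20, -0.08).
∂h/∂x = +0.0005657, ∂h/∂y = -0.001879 (det = 2475).
Head at (-30, 90) = 317.98 + (+0.0005657)·(-170) + (-0.001879)·(90) = 317.71 m.
That is lower than the 318.03 m at P-2, so the point is downgradient.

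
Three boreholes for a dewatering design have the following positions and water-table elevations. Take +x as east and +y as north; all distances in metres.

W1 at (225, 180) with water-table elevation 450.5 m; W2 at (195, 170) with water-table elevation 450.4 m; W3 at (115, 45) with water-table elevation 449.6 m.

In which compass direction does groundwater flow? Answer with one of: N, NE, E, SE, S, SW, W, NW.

Three-point gradient (reference W1): Δ to W2 = (-30, -10, -0.1), Δ to W3 = (-110, -135, -0.9).
∂h/∂x = +0.001525, ∂h/∂y = +0.005424 (det = 2950).
Flow = −∇h = (-0.001525 east, -0.005424 north), which points south.

S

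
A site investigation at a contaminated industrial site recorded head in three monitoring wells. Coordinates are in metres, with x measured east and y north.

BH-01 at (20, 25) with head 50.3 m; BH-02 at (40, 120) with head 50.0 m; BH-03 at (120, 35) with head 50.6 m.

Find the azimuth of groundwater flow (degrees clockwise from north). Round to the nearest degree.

Taking BH-01 as reference: BH-02−BH-01 = (20, 95, -0.3); BH-03−BH-01 = (100, 10, +0.3).
Determinant of the coordinate differences = 20·10 − 100·95 = -9300.
∂h/∂x = [(-0.3)·10 − (+0.3)·95] / -9300 = +0.003387
∂h/∂y = [20·(+0.3) − 100·(-0.3)] / -9300 = -0.003871
Flow direction (−∇h) has components (-0.003387 E, +0.003871 N).
Azimuth = atan2(E, N) = atan2(-0.003387, +0.003871) = 318.8° ≈ 319°.

319°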